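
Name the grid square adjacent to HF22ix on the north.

Latitude subsquare x = 23; +1 → 24, wraps to 0 = a, carry into square.
Latitude square 2; +1 → 3.
The longitude characters are unchanged.

HF23ia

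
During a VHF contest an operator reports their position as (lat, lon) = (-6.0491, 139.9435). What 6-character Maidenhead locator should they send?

PI93xw

Add 180° to longitude and 90° to latitude: 319.9435, 83.9509.
Field: 319.9435/20 → 15 → P, 83.9509/10 → 8 → I; chars PI.
Square: 19.9435/2 → 9, 3.9509/1 → 3; chars 93.
Subsquare: 1.9435/0.0833333 → 23 → x, 0.9509/0.0416667 → 22 → w; chars xw.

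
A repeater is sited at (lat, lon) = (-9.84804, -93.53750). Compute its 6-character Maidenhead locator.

Shift to the Maidenhead origin (180°W, 90°S): lon 86.4625, lat 80.1520.
Field (20°×10°, letters A–R): 86.4625/20 → 4 → E, 80.1520/10 → 8 → I; chars EI.
Square (2°×1°, digits 0–9): 6.4625/2 → 3, 0.1520/1 → 0; chars 30.
Subsquare (5′×2.5′, letters a–x): 0.4625/0.0833333 → 5 → f, 0.1520/0.0416667 → 3 → d; chars fd.

EI30fd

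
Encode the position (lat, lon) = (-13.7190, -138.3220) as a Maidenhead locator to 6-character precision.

Shift to the Maidenhead origin (180°W, 90°S): lon 41.6780, lat 76.2810.
Field (20°×10°, letters A–R): 41.6780/20 → 2 → C, 76.2810/10 → 7 → H; chars CH.
Square (2°×1°, digits 0–9): 1.6780/2 → 0, 6.2810/1 → 6; chars 06.
Subsquare (5′×2.5′, letters a–x): 1.6780/0.0833333 → 20 → u, 0.2810/0.0416667 → 6 → g; chars ug.

CH06ug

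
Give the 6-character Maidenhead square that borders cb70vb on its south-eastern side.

Longitude subsquare v = 21; +1 → 22 = w.
Latitude subsquare b = 1; −1 → 0 = a.

CB70wa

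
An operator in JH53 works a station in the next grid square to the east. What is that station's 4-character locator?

JH63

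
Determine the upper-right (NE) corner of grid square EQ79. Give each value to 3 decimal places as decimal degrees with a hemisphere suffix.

Field E=4, Q=16: +4·20° lon, +16·10° lat → SW at lon -100°, lat 70°.
Square 7, 9: +7·2° lon, +9·1° lat → SW at lon -86°, lat 79°.
Cell spans 2° lon × 1° lat. NE corner is SW corner plus one full cell.
latitude 80.000° N, longitude 84.000° W.

80.000° N, 84.000° W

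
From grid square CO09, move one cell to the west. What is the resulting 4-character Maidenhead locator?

Longitude square 0; −1 → -1, wraps to 9, carry into field.
Longitude field C = 2; −1 → 1 = B.
The latitude characters are unchanged.

BO99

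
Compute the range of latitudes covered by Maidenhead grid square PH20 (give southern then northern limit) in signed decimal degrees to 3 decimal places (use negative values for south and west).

-20.000, -19.000

Field P=15, H=7: +15·20° lon, +7·10° lat → SW at lon 120°, lat -20°.
Square 2, 0: +2·2° lon, +0·1° lat → SW at lon 124°, lat -20°.
Cell spans 2° lon × 1° lat.
south -20.000, north -19.000.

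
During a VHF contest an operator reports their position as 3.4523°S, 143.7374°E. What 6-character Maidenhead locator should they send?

Add 180° to longitude and 90° to latitude: 323.7374, 86.5477.
Field: 323.7374/20 → 16 → Q, 86.5477/10 → 8 → I; chars QI.
Square: 3.7374/2 → 1, 6.5477/1 → 6; chars 16.
Subsquare: 1.7374/0.0833333 → 20 → u, 0.5477/0.0416667 → 13 → n; chars un.

QI16un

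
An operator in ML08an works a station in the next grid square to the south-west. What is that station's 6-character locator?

Longitude subsquare a = 0; −1 → -1, wraps to 23 = x, carry into square.
Longitude square 0; −1 → -1, wraps to 9, carry into field.
Longitude field M = 12; −1 → 11 = L.
Latitude subsquare n = 13; −1 → 12 = m.

LL98xm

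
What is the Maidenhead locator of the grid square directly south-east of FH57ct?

Longitude subsquare c = 2; +1 → 3 = d.
Latitude subsquare t = 19; −1 → 18 = s.

FH57ds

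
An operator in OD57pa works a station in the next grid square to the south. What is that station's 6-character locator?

OD56px

Latitude subsquare a = 0; −1 → -1, wraps to 23 = x, carry into square.
Latitude square 7; −1 → 6.
The longitude characters are unchanged.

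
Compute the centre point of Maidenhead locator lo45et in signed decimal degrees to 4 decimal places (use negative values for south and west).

Field L=11, O=14: +11·20° lon, +14·10° lat → SW at lon 40°, lat 50°.
Square 4, 5: +4·2° lon, +5·1° lat → SW at lon 48°, lat 55°.
Subsquare e=4, t=19: +4·0.0833333° lon, +19·0.0416667° lat → SW at lon 48.3333°, lat 55.7917°.
Cell spans 0.0833333° lon × 0.0416667° lat. Centre is SW corner plus half of each.
latitude 55.8125, longitude 48.3750.

55.8125, 48.3750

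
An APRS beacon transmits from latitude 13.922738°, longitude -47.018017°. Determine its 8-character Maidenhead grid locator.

Offset from 180°W / 90°S: lon 132.98198°, lat 103.92274°.
Field (20°×10°, letters A–R): 132.98198/20 → 6 → G, 103.92274/10 → 10 → K; chars GK.
Square (2°×1°, digits 0–9): 12.98198/2 → 6, 3.92274/1 → 3; chars 63.
Subsquare (5′×2.5′, letters a–x): 0.98198/0.0833333 → 11 → l, 0.92274/0.0416667 → 22 → w; chars lw.
Extended square (30″×15″, digits 0–9): 0.06532/0.00833333 → 7, 0.00607/0.00416667 → 1; chars 71.

GK63lw71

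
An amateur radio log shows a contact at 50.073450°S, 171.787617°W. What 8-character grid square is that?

Add 180° to longitude and 90° to latitude: 8.21238, 39.92655.
Field: lon ⌊8.21238/20⌋ = 0 → A; lat ⌊39.92655/10⌋ = 3 → D.
Square: lon ⌊8.21238/2⌋ = 4; lat ⌊9.92655/1⌋ = 9.
Subsquare: lon ⌊0.21238/0.0833333⌋ = 2 → c; lat ⌊0.92655/0.0416667⌋ = 22 → w.
Extended square: lon ⌊0.04572/0.00833333⌋ = 5; lat ⌊0.00988/0.00416667⌋ = 2.

AD49cw52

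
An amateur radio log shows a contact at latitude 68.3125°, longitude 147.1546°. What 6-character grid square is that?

QP38nh

Shift to the Maidenhead origin (180°W, 90°S): lon 327.1546, lat 158.3125.
Field: lon ⌊327.1546/20⌋ = 16 → Q; lat ⌊158.3125/10⌋ = 15 → P.
Square: lon ⌊7.1546/2⌋ = 3; lat ⌊8.3125/1⌋ = 8.
Subsquare: lon ⌊1.1546/0.0833333⌋ = 13 → n; lat ⌊0.3125/0.0416667⌋ = 7 → h.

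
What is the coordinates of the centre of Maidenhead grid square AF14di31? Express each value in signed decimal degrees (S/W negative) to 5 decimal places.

Field A=0, F=5: +0·20° lon, +5·10° lat → SW at lon -180°, lat -40°.
Square 1, 4: +1·2° lon, +4·1° lat → SW at lon -178°, lat -36°.
Subsquare d=3, i=8: +3·0.0833333° lon, +8·0.0416667° lat → SW at lon -177.75°, lat -35.6667°.
Extended square 3, 1: +3·0.00833333° lon, +1·0.00416667° lat → SW at lon -177.725°, lat -35.6625°.
Cell spans 0.00833333° lon × 0.00416667° lat. Centre is SW corner plus half of each.
latitude -35.66042, longitude -177.72083.

-35.66042, -177.72083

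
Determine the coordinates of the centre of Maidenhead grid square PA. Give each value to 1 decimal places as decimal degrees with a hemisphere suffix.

Field P=15, A=0: +15·20° lon, +0·10° lat → SW at lon 120°, lat -90°.
Cell spans 20° lon × 10° lat. Centre is SW corner plus half of each.
latitude 85.0° S, longitude 130.0° E.

85.0° S, 130.0° E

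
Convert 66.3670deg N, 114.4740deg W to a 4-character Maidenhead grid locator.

Add 180° to longitude and 90° to latitude: 65.53, 156.37.
Field: 65.53/20 → 3 → D, 156.37/10 → 15 → P; chars DP.
Square: 5.53/2 → 2, 6.37/1 → 6; chars 26.

DP26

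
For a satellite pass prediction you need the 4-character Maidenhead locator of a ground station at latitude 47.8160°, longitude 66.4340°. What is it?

Add 180° to longitude and 90° to latitude: 246.43, 137.82.
Field: lon ⌊246.43/20⌋ = 12 → M; lat ⌊137.82/10⌋ = 13 → N.
Square: lon ⌊6.43/2⌋ = 3; lat ⌊7.82/1⌋ = 7.

MN37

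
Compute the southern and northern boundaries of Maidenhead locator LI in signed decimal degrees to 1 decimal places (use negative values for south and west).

-10.0, 0.0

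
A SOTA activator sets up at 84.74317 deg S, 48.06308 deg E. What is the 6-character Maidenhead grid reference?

LA45ag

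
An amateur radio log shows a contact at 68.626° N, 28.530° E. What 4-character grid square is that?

KP48

Add 180° to longitude and 90° to latitude: 208.53, 158.63.
Field: 208.53/20 → 10 → K, 158.63/10 → 15 → P; chars KP.
Square: 8.53/2 → 4, 8.63/1 → 8; chars 48.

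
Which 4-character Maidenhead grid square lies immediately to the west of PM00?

Longitude square 0; −1 → -1, wraps to 9, carry into field.
Longitude field P = 15; −1 → 14 = O.
The latitude characters are unchanged.

OM90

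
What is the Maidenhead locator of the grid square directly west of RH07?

Longitude square 0; −1 → -1, wraps to 9, carry into field.
Longitude field R = 17; −1 → 16 = Q.
The latitude characters are unchanged.

QH97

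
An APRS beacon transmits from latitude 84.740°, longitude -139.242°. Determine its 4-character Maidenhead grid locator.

CR04

Offset from 180°W / 90°S: lon 40.76°, lat 174.74°.
Field: lon ⌊40.76/20⌋ = 2 → C; lat ⌊174.74/10⌋ = 17 → R.
Square: lon ⌊0.76/2⌋ = 0; lat ⌊4.74/1⌋ = 4.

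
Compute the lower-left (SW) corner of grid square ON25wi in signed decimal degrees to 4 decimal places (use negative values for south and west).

45.3333, 105.8333

Field O=14, N=13: +14·20° lon, +13·10° lat → SW at lon 100°, lat 40°.
Square 2, 5: +2·2° lon, +5·1° lat → SW at lon 104°, lat 45°.
Subsquare w=22, i=8: +22·0.0833333° lon, +8·0.0416667° lat → SW at lon 105.833°, lat 45.3333°.
latitude 45.3333, longitude 105.8333.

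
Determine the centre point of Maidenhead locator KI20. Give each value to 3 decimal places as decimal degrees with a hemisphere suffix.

9.500° S, 25.000° E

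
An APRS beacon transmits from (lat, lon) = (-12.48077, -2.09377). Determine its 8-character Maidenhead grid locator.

IH87wm84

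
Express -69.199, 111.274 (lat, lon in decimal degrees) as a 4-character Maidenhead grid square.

Add 180° to longitude and 90° to latitude: 291.27, 20.80.
Field: lon ⌊291.27/20⌋ = 14 → O; lat ⌊20.80/10⌋ = 2 → C.
Square: lon ⌊11.27/2⌋ = 5; lat ⌊0.80/1⌋ = 0.

OC50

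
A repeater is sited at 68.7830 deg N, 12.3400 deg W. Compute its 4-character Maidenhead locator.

IP38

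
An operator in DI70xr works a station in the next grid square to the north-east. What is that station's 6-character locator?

Longitude subsquare x = 23; +1 → 24, wraps to 0 = a, carry into square.
Longitude square 7; +1 → 8.
Latitude subsquare r = 17; +1 → 18 = s.

DI80as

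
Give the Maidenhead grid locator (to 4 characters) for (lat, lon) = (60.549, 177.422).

Shift to the Maidenhead origin (180°W, 90°S): lon 357.42, lat 150.55.
Field: lon ⌊357.42/20⌋ = 17 → R; lat ⌊150.55/10⌋ = 15 → P.
Square: lon ⌊17.42/2⌋ = 8; lat ⌊0.55/1⌋ = 0.

RP80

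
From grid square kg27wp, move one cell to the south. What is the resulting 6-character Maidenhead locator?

KG27wo

Latitude subsquare p = 15; −1 → 14 = o.
The longitude characters are unchanged.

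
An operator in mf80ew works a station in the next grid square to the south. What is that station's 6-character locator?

Latitude subsquare w = 22; −1 → 21 = v.
The longitude characters are unchanged.

MF80ev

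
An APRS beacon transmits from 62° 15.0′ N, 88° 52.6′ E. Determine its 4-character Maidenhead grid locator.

Add 180° to longitude and 90° to latitude: 268.88, 152.25.
Field: lon ⌊268.88/20⌋ = 13 → N; lat ⌊152.25/10⌋ = 15 → P.
Square: lon ⌊8.88/2⌋ = 4; lat ⌊2.25/1⌋ = 2.

NP42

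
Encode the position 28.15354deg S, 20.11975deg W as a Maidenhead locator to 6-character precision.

Offset from 180°W / 90°S: lon 159.8802°, lat 61.8465°.
Field (20°×10°, letters A–R): 159.8802/20 → 7 → H, 61.8465/10 → 6 → G; chars HG.
Square (2°×1°, digits 0–9): 19.8802/2 → 9, 1.8465/1 → 1; chars 91.
Subsquare (5′×2.5′, letters a–x): 1.8802/0.0833333 → 22 → w, 0.8465/0.0416667 → 20 → u; chars wu.

HG91wu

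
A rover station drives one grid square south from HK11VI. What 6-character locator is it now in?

HK11vh

Latitude subsquare i = 8; −1 → 7 = h.
The longitude characters are unchanged.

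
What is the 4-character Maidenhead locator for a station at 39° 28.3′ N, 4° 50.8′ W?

IM79

Offset from 180°W / 90°S: lon 175.15°, lat 129.47°.
Field: 175.15/20 → 8 → I, 129.47/10 → 12 → M; chars IM.
Square: 15.15/2 → 7, 9.47/1 → 9; chars 79.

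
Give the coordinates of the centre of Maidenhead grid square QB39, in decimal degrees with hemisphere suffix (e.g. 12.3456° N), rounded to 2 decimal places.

Field Q=16, B=1: +16·20° lon, +1·10° lat → SW at lon 140°, lat -80°.
Square 3, 9: +3·2° lon, +9·1° lat → SW at lon 146°, lat -71°.
Cell spans 2° lon × 1° lat. Centre is SW corner plus half of each.
latitude 70.50° S, longitude 147.00° E.

70.50° S, 147.00° E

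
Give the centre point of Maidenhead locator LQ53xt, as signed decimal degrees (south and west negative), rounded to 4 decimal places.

Field L=11, Q=16: +11·20° lon, +16·10° lat → SW at lon 40°, lat 70°.
Square 5, 3: +5·2° lon, +3·1° lat → SW at lon 50°, lat 73°.
Subsquare x=23, t=19: +23·0.0833333° lon, +19·0.0416667° lat → SW at lon 51.9167°, lat 73.7917°.
Cell spans 0.0833333° lon × 0.0416667° lat. Centre is SW corner plus half of each.
latitude 73.8125, longitude 51.9583.

73.8125, 51.9583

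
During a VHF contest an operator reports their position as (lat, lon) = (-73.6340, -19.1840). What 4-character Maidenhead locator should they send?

IB06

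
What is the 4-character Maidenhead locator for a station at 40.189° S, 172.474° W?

Offset from 180°W / 90°S: lon 7.53°, lat 49.81°.
Field (20°×10°, letters A–R): lon ⌊7.53/20⌋ = 0 → A; lat ⌊49.81/10⌋ = 4 → E.
Square (2°×1°, digits 0–9): lon ⌊7.53/2⌋ = 3; lat ⌊9.81/1⌋ = 9.

AE39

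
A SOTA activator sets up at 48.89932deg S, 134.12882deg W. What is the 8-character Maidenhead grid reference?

CE21wc44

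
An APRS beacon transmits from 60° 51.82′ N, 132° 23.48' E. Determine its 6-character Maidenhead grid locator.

Add 180° to longitude and 90° to latitude: 312.3913, 150.8637.
Field (20°×10°, letters A–R): 312.3913/20 → 15 → P, 150.8637/10 → 15 → P; chars PP.
Square (2°×1°, digits 0–9): 12.3913/2 → 6, 0.8637/1 → 0; chars 60.
Subsquare (5′×2.5′, letters a–x): 0.3913/0.0833333 → 4 → e, 0.8637/0.0416667 → 20 → u; chars eu.

PP60eu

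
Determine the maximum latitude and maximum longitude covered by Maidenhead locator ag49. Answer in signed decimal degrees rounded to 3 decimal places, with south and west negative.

Field A=0, G=6: +0·20° lon, +6·10° lat → SW at lon -180°, lat -30°.
Square 4, 9: +4·2° lon, +9·1° lat → SW at lon -172°, lat -21°.
Cell spans 2° lon × 1° lat. NE corner is SW corner plus one full cell.
latitude -20.000, longitude -170.000.

-20.000, -170.000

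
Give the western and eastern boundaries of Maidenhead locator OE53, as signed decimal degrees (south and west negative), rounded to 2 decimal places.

Field O=14, E=4: +14·20° lon, +4·10° lat → SW at lon 100°, lat -50°.
Square 5, 3: +5·2° lon, +3·1° lat → SW at lon 110°, lat -47°.
Cell spans 2° lon × 1° lat.
west 110.00, east 112.00.

110.00, 112.00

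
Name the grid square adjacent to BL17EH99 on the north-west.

BL17ei80

Longitude extended square 9; −1 → 8.
Latitude extended square 9; +1 → 10, wraps to 0, carry into subsquare.
Latitude subsquare h = 7; +1 → 8 = i.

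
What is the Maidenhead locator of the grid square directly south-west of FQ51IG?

FQ51hf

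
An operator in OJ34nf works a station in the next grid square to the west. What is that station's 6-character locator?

OJ34mf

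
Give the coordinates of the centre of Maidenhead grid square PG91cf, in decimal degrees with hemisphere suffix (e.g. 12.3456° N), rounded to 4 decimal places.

28.7708° S, 138.2083° E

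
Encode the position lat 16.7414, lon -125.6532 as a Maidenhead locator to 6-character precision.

Shift to the Maidenhead origin (180°W, 90°S): lon 54.3468, lat 106.7414.
Field: 54.3468/20 → 2 → C, 106.7414/10 → 10 → K; chars CK.
Square: 14.3468/2 → 7, 6.7414/1 → 6; chars 76.
Subsquare: 0.3468/0.0833333 → 4 → e, 0.7414/0.0416667 → 17 → r; chars er.

CK76er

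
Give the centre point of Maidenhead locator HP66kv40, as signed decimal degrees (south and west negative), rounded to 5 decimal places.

66.87708, -27.12917

Field H=7, P=15: +7·20° lon, +15·10° lat → SW at lon -40°, lat 60°.
Square 6, 6: +6·2° lon, +6·1° lat → SW at lon -28°, lat 66°.
Subsquare k=10, v=21: +10·0.0833333° lon, +21·0.0416667° lat → SW at lon -27.1667°, lat 66.875°.
Extended square 4, 0: +4·0.00833333° lon, +0·0.00416667° lat → SW at lon -27.1333°, lat 66.875°.
Cell spans 0.00833333° lon × 0.00416667° lat. Centre is SW corner plus half of each.
latitude 66.87708, longitude -27.12917.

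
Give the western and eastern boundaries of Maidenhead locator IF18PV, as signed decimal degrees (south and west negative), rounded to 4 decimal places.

Field I=8, F=5: +8·20° lon, +5·10° lat → SW at lon -20°, lat -40°.
Square 1, 8: +1·2° lon, +8·1° lat → SW at lon -18°, lat -32°.
Subsquare p=15, v=21: +15·0.0833333° lon, +21·0.0416667° lat → SW at lon -16.75°, lat -31.125°.
Cell spans 0.0833333° lon × 0.0416667° lat.
west -16.7500, east -16.6667.

-16.7500, -16.6667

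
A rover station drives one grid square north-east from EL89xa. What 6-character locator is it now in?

Longitude subsquare x = 23; +1 → 24, wraps to 0 = a, carry into square.
Longitude square 8; +1 → 9.
Latitude subsquare a = 0; +1 → 1 = b.

EL99ab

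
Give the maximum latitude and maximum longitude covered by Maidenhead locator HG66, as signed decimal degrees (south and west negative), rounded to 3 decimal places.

-23.000, -26.000

Field H=7, G=6: +7·20° lon, +6·10° lat → SW at lon -40°, lat -30°.
Square 6, 6: +6·2° lon, +6·1° lat → SW at lon -28°, lat -24°.
Cell spans 2° lon × 1° lat. NE corner is SW corner plus one full cell.
latitude -23.000, longitude -26.000.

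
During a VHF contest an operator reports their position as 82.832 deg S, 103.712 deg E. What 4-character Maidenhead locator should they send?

OA17

Offset from 180°W / 90°S: lon 283.71°, lat 7.17°.
Field (20°×10°, letters A–R): 283.71/20 → 14 → O, 7.17/10 → 0 → A; chars OA.
Square (2°×1°, digits 0–9): 3.71/2 → 1, 7.17/1 → 7; chars 17.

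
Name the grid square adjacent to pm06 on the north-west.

Longitude square 0; −1 → -1, wraps to 9, carry into field.
Longitude field P = 15; −1 → 14 = O.
Latitude square 6; +1 → 7.

OM97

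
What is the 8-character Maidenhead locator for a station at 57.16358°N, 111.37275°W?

DO47hd59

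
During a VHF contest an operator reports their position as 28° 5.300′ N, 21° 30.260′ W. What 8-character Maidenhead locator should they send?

HL98fc91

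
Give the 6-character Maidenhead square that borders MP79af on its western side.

Longitude subsquare a = 0; −1 → -1, wraps to 23 = x, carry into square.
Longitude square 7; −1 → 6.
The latitude characters are unchanged.

MP69xf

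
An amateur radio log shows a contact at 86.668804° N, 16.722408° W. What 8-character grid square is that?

Add 180° to longitude and 90° to latitude: 163.27759, 176.66880.
Field: lon ⌊163.27759/20⌋ = 8 → I; lat ⌊176.66880/10⌋ = 17 → R.
Square: lon ⌊3.27759/2⌋ = 1; lat ⌊6.66880/1⌋ = 6.
Subsquare: lon ⌊1.27759/0.0833333⌋ = 15 → p; lat ⌊0.66880/0.0416667⌋ = 16 → q.
Extended square: lon ⌊0.02759/0.00833333⌋ = 3; lat ⌊0.00214/0.00416667⌋ = 0.

IR16pq30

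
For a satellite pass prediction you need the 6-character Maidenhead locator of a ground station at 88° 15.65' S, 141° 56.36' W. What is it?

Add 180° to longitude and 90° to latitude: 38.0607, 1.7392.
Field (20°×10°, letters A–R): 38.0607/20 → 1 → B, 1.7392/10 → 0 → A; chars BA.
Square (2°×1°, digits 0–9): 18.0607/2 → 9, 1.7392/1 → 1; chars 91.
Subsquare (5′×2.5′, letters a–x): 0.0607/0.0833333 → 0 → a, 0.7392/0.0416667 → 17 → r; chars ar.

BA91ar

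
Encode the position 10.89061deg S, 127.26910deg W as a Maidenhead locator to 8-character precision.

CH69ic76

Add 180° to longitude and 90° to latitude: 52.73090, 79.10939.
Field: lon ⌊52.73090/20⌋ = 2 → C; lat ⌊79.10939/10⌋ = 7 → H.
Square: lon ⌊12.73090/2⌋ = 6; lat ⌊9.10939/1⌋ = 9.
Subsquare: lon ⌊0.73090/0.0833333⌋ = 8 → i; lat ⌊0.10939/0.0416667⌋ = 2 → c.
Extended square: lon ⌊0.06423/0.00833333⌋ = 7; lat ⌊0.02606/0.00416667⌋ = 6.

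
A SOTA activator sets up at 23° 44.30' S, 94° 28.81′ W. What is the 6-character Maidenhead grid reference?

EG26sg

Shift to the Maidenhead origin (180°W, 90°S): lon 85.5198, lat 66.2617.
Field: lon ⌊85.5198/20⌋ = 4 → E; lat ⌊66.2617/10⌋ = 6 → G.
Square: lon ⌊5.5198/2⌋ = 2; lat ⌊6.2617/1⌋ = 6.
Subsquare: lon ⌊1.5198/0.0833333⌋ = 18 → s; lat ⌊0.2617/0.0416667⌋ = 6 → g.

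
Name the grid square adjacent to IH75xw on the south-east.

IH85av

Longitude subsquare x = 23; +1 → 24, wraps to 0 = a, carry into square.
Longitude square 7; +1 → 8.
Latitude subsquare w = 22; −1 → 21 = v.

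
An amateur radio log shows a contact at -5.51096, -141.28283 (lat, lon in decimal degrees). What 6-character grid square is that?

Shift to the Maidenhead origin (180°W, 90°S): lon 38.7172, lat 84.4890.
Field: lon ⌊38.7172/20⌋ = 1 → B; lat ⌊84.4890/10⌋ = 8 → I.
Square: lon ⌊18.7172/2⌋ = 9; lat ⌊4.4890/1⌋ = 4.
Subsquare: lon ⌊0.7172/0.0833333⌋ = 8 → i; lat ⌊0.4890/0.0416667⌋ = 11 → l.

BI94il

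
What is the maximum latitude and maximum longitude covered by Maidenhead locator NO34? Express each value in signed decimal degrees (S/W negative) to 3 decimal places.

55.000, 88.000

Field N=13, O=14: +13·20° lon, +14·10° lat → SW at lon 80°, lat 50°.
Square 3, 4: +3·2° lon, +4·1° lat → SW at lon 86°, lat 54°.
Cell spans 2° lon × 1° lat. NE corner is SW corner plus one full cell.
latitude 55.000, longitude 88.000.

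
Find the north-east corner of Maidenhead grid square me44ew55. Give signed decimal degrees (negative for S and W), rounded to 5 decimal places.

Field M=12, E=4: +12·20° lon, +4·10° lat → SW at lon 60°, lat -50°.
Square 4, 4: +4·2° lon, +4·1° lat → SW at lon 68°, lat -46°.
Subsquare e=4, w=22: +4·0.0833333° lon, +22·0.0416667° lat → SW at lon 68.3333°, lat -45.0833°.
Extended square 5, 5: +5·0.00833333° lon, +5·0.00416667° lat → SW at lon 68.375°, lat -45.0625°.
Cell spans 0.00833333° lon × 0.00416667° lat. NE corner is SW corner plus one full cell.
latitude -45.05833, longitude 68.38333.

-45.05833, 68.38333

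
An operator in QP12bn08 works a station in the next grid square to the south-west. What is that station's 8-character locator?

QP12an97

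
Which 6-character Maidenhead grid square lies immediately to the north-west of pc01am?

OC91xn

Longitude subsquare a = 0; −1 → -1, wraps to 23 = x, carry into square.
Longitude square 0; −1 → -1, wraps to 9, carry into field.
Longitude field P = 15; −1 → 14 = O.
Latitude subsquare m = 12; +1 → 13 = n.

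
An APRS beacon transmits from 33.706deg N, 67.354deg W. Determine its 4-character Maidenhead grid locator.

Offset from 180°W / 90°S: lon 112.65°, lat 123.71°.
Field: 112.65/20 → 5 → F, 123.71/10 → 12 → M; chars FM.
Square: 12.65/2 → 6, 3.71/1 → 3; chars 63.

FM63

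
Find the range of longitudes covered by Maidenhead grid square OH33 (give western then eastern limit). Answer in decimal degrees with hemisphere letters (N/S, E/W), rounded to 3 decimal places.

Field O=14, H=7: +14·20° lon, +7·10° lat → SW at lon 100°, lat -20°.
Square 3, 3: +3·2° lon, +3·1° lat → SW at lon 106°, lat -17°.
Cell spans 2° lon × 1° lat.
west 106.000° E, east 108.000° E.

106.000° E, 108.000° E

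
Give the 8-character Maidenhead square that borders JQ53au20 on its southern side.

Latitude extended square 0; −1 → -1, wraps to 9, carry into subsquare.
Latitude subsquare u = 20; −1 → 19 = t.
The longitude characters are unchanged.

JQ53at29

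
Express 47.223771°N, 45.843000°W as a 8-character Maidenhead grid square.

Add 180° to longitude and 90° to latitude: 134.15700, 137.22377.
Field: 134.15700/20 → 6 → G, 137.22377/10 → 13 → N; chars GN.
Square: 14.15700/2 → 7, 7.22377/1 → 7; chars 77.
Subsquare: 0.15700/0.0833333 → 1 → b, 0.22377/0.0416667 → 5 → f; chars bf.
Extended square: 0.07367/0.00833333 → 8, 0.01544/0.00416667 → 3; chars 83.

GN77bf83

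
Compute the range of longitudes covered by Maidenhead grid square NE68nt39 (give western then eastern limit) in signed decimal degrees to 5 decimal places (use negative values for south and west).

Field N=13, E=4: +13·20° lon, +4·10° lat → SW at lon 80°, lat -50°.
Square 6, 8: +6·2° lon, +8·1° lat → SW at lon 92°, lat -42°.
Subsquare n=13, t=19: +13·0.0833333° lon, +19·0.0416667° lat → SW at lon 93.0833°, lat -41.2083°.
Extended square 3, 9: +3·0.00833333° lon, +9·0.00416667° lat → SW at lon 93.1083°, lat -41.1708°.
Cell spans 0.00833333° lon × 0.00416667° lat.
west 93.10833, east 93.11667.

93.10833, 93.11667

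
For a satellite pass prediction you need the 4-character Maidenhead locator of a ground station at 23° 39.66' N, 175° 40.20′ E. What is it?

RL73

Offset from 180°W / 90°S: lon 355.67°, lat 113.66°.
Field (20°×10°, letters A–R): lon ⌊355.67/20⌋ = 17 → R; lat ⌊113.66/10⌋ = 11 → L.
Square (2°×1°, digits 0–9): lon ⌊15.67/2⌋ = 7; lat ⌊3.66/1⌋ = 3.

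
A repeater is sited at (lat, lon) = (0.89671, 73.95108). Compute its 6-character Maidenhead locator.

MJ60xv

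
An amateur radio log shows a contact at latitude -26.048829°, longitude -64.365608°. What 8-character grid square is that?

FG73tw68

Offset from 180°W / 90°S: lon 115.63439°, lat 63.95117°.
Field (20°×10°, letters A–R): lon ⌊115.63439/20⌋ = 5 → F; lat ⌊63.95117/10⌋ = 6 → G.
Square (2°×1°, digits 0–9): lon ⌊15.63439/2⌋ = 7; lat ⌊3.95117/1⌋ = 3.
Subsquare (5′×2.5′, letters a–x): lon ⌊1.63439/0.0833333⌋ = 19 → t; lat ⌊0.95117/0.0416667⌋ = 22 → w.
Extended square (30″×15″, digits 0–9): lon ⌊0.05106/0.00833333⌋ = 6; lat ⌊0.03450/0.00416667⌋ = 8.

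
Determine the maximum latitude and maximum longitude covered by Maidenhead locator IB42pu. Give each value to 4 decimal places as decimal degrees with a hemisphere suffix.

Field I=8, B=1: +8·20° lon, +1·10° lat → SW at lon -20°, lat -80°.
Square 4, 2: +4·2° lon, +2·1° lat → SW at lon -12°, lat -78°.
Subsquare p=15, u=20: +15·0.0833333° lon, +20·0.0416667° lat → SW at lon -10.75°, lat -77.1667°.
Cell spans 0.0833333° lon × 0.0416667° lat. NE corner is SW corner plus one full cell.
latitude 77.1250° S, longitude 10.6667° W.

77.1250° S, 10.6667° W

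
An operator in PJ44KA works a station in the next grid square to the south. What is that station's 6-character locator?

Latitude subsquare a = 0; −1 → -1, wraps to 23 = x, carry into square.
Latitude square 4; −1 → 3.
The longitude characters are unchanged.

PJ43kx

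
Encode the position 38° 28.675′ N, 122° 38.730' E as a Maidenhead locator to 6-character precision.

PM18hl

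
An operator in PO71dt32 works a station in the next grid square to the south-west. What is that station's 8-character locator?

PO71dt21

Longitude extended square 3; −1 → 2.
Latitude extended square 2; −1 → 1.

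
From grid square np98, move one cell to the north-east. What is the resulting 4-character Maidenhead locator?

OP09

Longitude square 9; +1 → 10, wraps to 0, carry into field.
Longitude field N = 13; +1 → 14 = O.
Latitude square 8; +1 → 9.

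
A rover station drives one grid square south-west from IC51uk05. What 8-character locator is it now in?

Longitude extended square 0; −1 → -1, wraps to 9, carry into subsquare.
Longitude subsquare u = 20; −1 → 19 = t.
Latitude extended square 5; −1 → 4.

IC51tk94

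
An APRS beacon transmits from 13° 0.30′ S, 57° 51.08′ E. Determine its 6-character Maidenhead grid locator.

Shift to the Maidenhead origin (180°W, 90°S): lon 237.8513, lat 76.9950.
Field: 237.8513/20 → 11 → L, 76.9950/10 → 7 → H; chars LH.
Square: 17.8513/2 → 8, 6.9950/1 → 6; chars 86.
Subsquare: 1.8513/0.0833333 → 22 → w, 0.9950/0.0416667 → 23 → x; chars wx.

LH86wx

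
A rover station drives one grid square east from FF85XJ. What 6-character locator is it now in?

FF95aj

Longitude subsquare x = 23; +1 → 24, wraps to 0 = a, carry into square.
Longitude square 8; +1 → 9.
The latitude characters are unchanged.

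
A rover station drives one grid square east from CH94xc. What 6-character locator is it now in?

Longitude subsquare x = 23; +1 → 24, wraps to 0 = a, carry into square.
Longitude square 9; +1 → 10, wraps to 0, carry into field.
Longitude field C = 2; +1 → 3 = D.
The latitude characters are unchanged.

DH04ac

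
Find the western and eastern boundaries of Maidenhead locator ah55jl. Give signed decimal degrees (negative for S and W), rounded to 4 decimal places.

Field A=0, H=7: +0·20° lon, +7·10° lat → SW at lon -180°, lat -20°.
Square 5, 5: +5·2° lon, +5·1° lat → SW at lon -170°, lat -15°.
Subsquare j=9, l=11: +9·0.0833333° lon, +11·0.0416667° lat → SW at lon -169.25°, lat -14.5417°.
Cell spans 0.0833333° lon × 0.0416667° lat.
west -169.2500, east -169.1667.

-169.2500, -169.1667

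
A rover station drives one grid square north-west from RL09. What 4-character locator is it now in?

QM90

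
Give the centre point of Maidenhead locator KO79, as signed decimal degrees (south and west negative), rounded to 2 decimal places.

59.50, 35.00

Field K=10, O=14: +10·20° lon, +14·10° lat → SW at lon 20°, lat 50°.
Square 7, 9: +7·2° lon, +9·1° lat → SW at lon 34°, lat 59°.
Cell spans 2° lon × 1° lat. Centre is SW corner plus half of each.
latitude 59.50, longitude 35.00.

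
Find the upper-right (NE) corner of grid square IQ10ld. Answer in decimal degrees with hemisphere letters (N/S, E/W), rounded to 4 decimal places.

Field I=8, Q=16: +8·20° lon, +16·10° lat → SW at lon -20°, lat 70°.
Square 1, 0: +1·2° lon, +0·1° lat → SW at lon -18°, lat 70°.
Subsquare l=11, d=3: +11·0.0833333° lon, +3·0.0416667° lat → SW at lon -17.0833°, lat 70.125°.
Cell spans 0.0833333° lon × 0.0416667° lat. NE corner is SW corner plus one full cell.
latitude 70.1667° N, longitude 17.0000° W.

70.1667° N, 17.0000° W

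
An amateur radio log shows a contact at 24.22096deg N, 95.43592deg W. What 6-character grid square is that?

EL24gf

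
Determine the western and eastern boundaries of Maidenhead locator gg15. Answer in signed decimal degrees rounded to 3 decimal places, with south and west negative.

-58.000, -56.000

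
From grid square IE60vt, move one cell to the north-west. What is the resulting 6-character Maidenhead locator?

IE60uu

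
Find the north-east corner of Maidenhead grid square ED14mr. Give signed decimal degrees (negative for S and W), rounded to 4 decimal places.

-55.2500, -96.9167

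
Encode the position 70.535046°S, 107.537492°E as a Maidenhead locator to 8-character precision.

OB39sl41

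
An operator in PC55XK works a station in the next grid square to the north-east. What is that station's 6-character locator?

Longitude subsquare x = 23; +1 → 24, wraps to 0 = a, carry into square.
Longitude square 5; +1 → 6.
Latitude subsquare k = 10; +1 → 11 = l.

PC65al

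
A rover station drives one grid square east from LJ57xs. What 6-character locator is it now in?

LJ67as

Longitude subsquare x = 23; +1 → 24, wraps to 0 = a, carry into square.
Longitude square 5; +1 → 6.
The latitude characters are unchanged.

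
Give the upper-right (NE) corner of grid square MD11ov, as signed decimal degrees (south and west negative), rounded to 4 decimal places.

Field M=12, D=3: +12·20° lon, +3·10° lat → SW at lon 60°, lat -60°.
Square 1, 1: +1·2° lon, +1·1° lat → SW at lon 62°, lat -59°.
Subsquare o=14, v=21: +14·0.0833333° lon, +21·0.0416667° lat → SW at lon 63.1667°, lat -58.125°.
Cell spans 0.0833333° lon × 0.0416667° lat. NE corner is SW corner plus one full cell.
latitude -58.0833, longitude 63.2500.

-58.0833, 63.2500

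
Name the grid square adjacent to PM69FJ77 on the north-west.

PM69fj68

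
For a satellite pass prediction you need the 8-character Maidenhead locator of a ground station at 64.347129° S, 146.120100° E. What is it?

QC35bp46

Offset from 180°W / 90°S: lon 326.12010°, lat 25.65287°.
Field (20°×10°, letters A–R): lon ⌊326.12010/20⌋ = 16 → Q; lat ⌊25.65287/10⌋ = 2 → C.
Square (2°×1°, digits 0–9): lon ⌊6.12010/2⌋ = 3; lat ⌊5.65287/1⌋ = 5.
Subsquare (5′×2.5′, letters a–x): lon ⌊0.12010/0.0833333⌋ = 1 → b; lat ⌊0.65287/0.0416667⌋ = 15 → p.
Extended square (30″×15″, digits 0–9): lon ⌊0.03677/0.00833333⌋ = 4; lat ⌊0.02787/0.00416667⌋ = 6.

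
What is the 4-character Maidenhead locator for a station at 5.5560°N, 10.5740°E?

JJ55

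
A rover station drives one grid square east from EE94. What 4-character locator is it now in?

FE04

Longitude square 9; +1 → 10, wraps to 0, carry into field.
Longitude field E = 4; +1 → 5 = F.
The latitude characters are unchanged.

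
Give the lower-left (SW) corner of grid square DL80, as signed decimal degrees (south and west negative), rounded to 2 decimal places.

20.00, -104.00

Field D=3, L=11: +3·20° lon, +11·10° lat → SW at lon -120°, lat 20°.
Square 8, 0: +8·2° lon, +0·1° lat → SW at lon -104°, lat 20°.
latitude 20.00, longitude -104.00.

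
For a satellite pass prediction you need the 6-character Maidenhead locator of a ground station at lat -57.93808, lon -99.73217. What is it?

ED02db

Offset from 180°W / 90°S: lon 80.2678°, lat 32.0619°.
Field: lon ⌊80.2678/20⌋ = 4 → E; lat ⌊32.0619/10⌋ = 3 → D.
Square: lon ⌊0.2678/2⌋ = 0; lat ⌊2.0619/1⌋ = 2.
Subsquare: lon ⌊0.2678/0.0833333⌋ = 3 → d; lat ⌊0.0619/0.0416667⌋ = 1 → b.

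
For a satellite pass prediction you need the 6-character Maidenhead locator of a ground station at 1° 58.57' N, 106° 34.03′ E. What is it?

Shift to the Maidenhead origin (180°W, 90°S): lon 286.5672, lat 91.9762.
Field: 286.5672/20 → 14 → O, 91.9762/10 → 9 → J; chars OJ.
Square: 6.5672/2 → 3, 1.9762/1 → 1; chars 31.
Subsquare: 0.5672/0.0833333 → 6 → g, 0.9762/0.0416667 → 23 → x; chars gx.

OJ31gx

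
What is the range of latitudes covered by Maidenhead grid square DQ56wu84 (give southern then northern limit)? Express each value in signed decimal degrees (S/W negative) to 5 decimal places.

Field D=3, Q=16: +3·20° lon, +16·10° lat → SW at lon -120°, lat 70°.
Square 5, 6: +5·2° lon, +6·1° lat → SW at lon -110°, lat 76°.
Subsquare w=22, u=20: +22·0.0833333° lon, +20·0.0416667° lat → SW at lon -108.167°, lat 76.8333°.
Extended square 8, 4: +8·0.00833333° lon, +4·0.00416667° lat → SW at lon -108.1°, lat 76.85°.
Cell spans 0.00833333° lon × 0.00416667° lat.
south 76.85000, north 76.85417.

76.85000, 76.85417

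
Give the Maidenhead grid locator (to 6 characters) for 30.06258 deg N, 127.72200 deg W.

CM60db

Shift to the Maidenhead origin (180°W, 90°S): lon 52.2780, lat 120.0626.
Field (20°×10°, letters A–R): 52.2780/20 → 2 → C, 120.0626/10 → 12 → M; chars CM.
Square (2°×1°, digits 0–9): 12.2780/2 → 6, 0.0626/1 → 0; chars 60.
Subsquare (5′×2.5′, letters a–x): 0.2780/0.0833333 → 3 → d, 0.0626/0.0416667 → 1 → b; chars db.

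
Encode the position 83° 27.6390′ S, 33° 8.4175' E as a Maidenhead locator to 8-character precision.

KA66nm69

Add 180° to longitude and 90° to latitude: 213.14029, 6.53935.
Field: 213.14029/20 → 10 → K, 6.53935/10 → 0 → A; chars KA.
Square: 13.14029/2 → 6, 6.53935/1 → 6; chars 66.
Subsquare: 1.14029/0.0833333 → 13 → n, 0.53935/0.0416667 → 12 → m; chars nm.
Extended square: 0.05696/0.00833333 → 6, 0.03935/0.00416667 → 9; chars 69.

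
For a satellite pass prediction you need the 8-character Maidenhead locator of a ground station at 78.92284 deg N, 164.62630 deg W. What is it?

AQ78qw41

Offset from 180°W / 90°S: lon 15.37370°, lat 168.92284°.
Field: 15.37370/20 → 0 → A, 168.92284/10 → 16 → Q; chars AQ.
Square: 15.37370/2 → 7, 8.92284/1 → 8; chars 78.
Subsquare: 1.37370/0.0833333 → 16 → q, 0.92284/0.0416667 → 22 → w; chars qw.
Extended square: 0.04037/0.00833333 → 4, 0.00617/0.00416667 → 1; chars 41.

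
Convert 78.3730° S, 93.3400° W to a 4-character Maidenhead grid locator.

EB31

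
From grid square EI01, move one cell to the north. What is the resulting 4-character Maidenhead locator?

Latitude square 1; +1 → 2.
The longitude characters are unchanged.

EI02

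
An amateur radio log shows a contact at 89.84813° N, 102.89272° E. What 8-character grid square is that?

Shift to the Maidenhead origin (180°W, 90°S): lon 282.89272, lat 179.84813.
Field: 282.89272/20 → 14 → O, 179.84813/10 → 17 → R; chars OR.
Square: 2.89272/2 → 1, 9.84813/1 → 9; chars 19.
Subsquare: 0.89272/0.0833333 → 10 → k, 0.84813/0.0416667 → 20 → u; chars ku.
Extended square: 0.05939/0.00833333 → 7, 0.01480/0.00416667 → 3; chars 73.

OR19ku73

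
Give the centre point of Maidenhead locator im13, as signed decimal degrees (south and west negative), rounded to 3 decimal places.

Field I=8, M=12: +8·20° lon, +12·10° lat → SW at lon -20°, lat 30°.
Square 1, 3: +1·2° lon, +3·1° lat → SW at lon -18°, lat 33°.
Cell spans 2° lon × 1° lat. Centre is SW corner plus half of each.
latitude 33.500, longitude -17.000.

33.500, -17.000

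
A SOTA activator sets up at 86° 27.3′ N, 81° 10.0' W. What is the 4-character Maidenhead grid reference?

Add 180° to longitude and 90° to latitude: 98.83, 176.45.
Field: 98.83/20 → 4 → E, 176.45/10 → 17 → R; chars ER.
Square: 18.83/2 → 9, 6.45/1 → 6; chars 96.

ER96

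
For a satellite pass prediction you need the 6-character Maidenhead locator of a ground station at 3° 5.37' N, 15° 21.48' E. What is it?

JJ73qc

Shift to the Maidenhead origin (180°W, 90°S): lon 195.3580, lat 93.0895.
Field: 195.3580/20 → 9 → J, 93.0895/10 → 9 → J; chars JJ.
Square: 15.3580/2 → 7, 3.0895/1 → 3; chars 73.
Subsquare: 1.3580/0.0833333 → 16 → q, 0.0895/0.0416667 → 2 → c; chars qc.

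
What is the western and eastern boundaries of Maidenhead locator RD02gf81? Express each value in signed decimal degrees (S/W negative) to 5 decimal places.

160.56667, 160.57500

Field R=17, D=3: +17·20° lon, +3·10° lat → SW at lon 160°, lat -60°.
Square 0, 2: +0·2° lon, +2·1° lat → SW at lon 160°, lat -58°.
Subsquare g=6, f=5: +6·0.0833333° lon, +5·0.0416667° lat → SW at lon 160.5°, lat -57.7917°.
Extended square 8, 1: +8·0.00833333° lon, +1·0.00416667° lat → SW at lon 160.567°, lat -57.7875°.
Cell spans 0.00833333° lon × 0.00416667° lat.
west 160.56667, east 160.57500.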